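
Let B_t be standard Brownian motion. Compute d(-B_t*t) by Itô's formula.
d(-B_t*t) = (-B_t) dt + (-t) dB_t

Itô's formula for f(t, x): d f(t, B_t) = (f_t + (1/2) f_xx) dt + f_x dB_t. Compute partials of f(t, x) = -t*x:
  f_t(t,x)  = -x
  f_x(t,x)  = -t
  f_xx(t,x) = 0
Assemble drift = f_t + (1/2) f_xx = -x and diffusion = f_x = -t. Substituting x = B_t:
  d(-B_t*t) = (-B_t) dt + (-t) dB_t.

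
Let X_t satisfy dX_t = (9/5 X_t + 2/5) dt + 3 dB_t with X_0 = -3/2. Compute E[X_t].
E[X_t] = -23*exp(9*t/5)/18 - 2/9

Taking expectations and using E[dB_t] = 0, the mean m(t) = E[X_t] satisfies the ODE m'(t) = a m(t) + b with m(0) = x_0. With a = 9/5, b = 2/5, x_0 = -3/2, the solution is
  m(t) = x_0 * exp(a t) + (b/a) * (exp(a t) - 1)
       = (-3/2) * exp((9/5) t) + ((2/5)/(9/5)) * (exp((9/5) t) - 1)
       = -23*exp(9*t/5)/18 - 2/9.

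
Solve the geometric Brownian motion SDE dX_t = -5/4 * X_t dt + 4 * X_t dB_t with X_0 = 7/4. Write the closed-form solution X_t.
X_t = 7/4 * exp((-37/4) * t + (4) * B_t)

For GBM dX = mu X dt + sigma X dB with X_0 = x_0, apply Itô to Y = log X: dY = (mu - sigma^2/2) dt + sigma dB, so Y_t = log(x_0) + (mu - sigma^2/2) t + sigma B_t and hence X_t = x_0 * exp((mu - sigma^2/2) t + sigma B_t).
With mu = -5/4, sigma = 4, x_0 = 7/4, this gives:
  X_t = 7/4 * exp((-37/4) * t + (4) * B_t).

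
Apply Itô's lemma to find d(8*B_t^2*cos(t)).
d(8*B_t^2*cos(t)) = (-8*B_t^2*sin(t) + 8*cos(t)) dt + (16*B_t*cos(t)) dB_t

Itô's formula for f(t, x): d f(t, B_t) = (f_t + (1/2) f_xx) dt + f_x dB_t. Compute partials of f(t, x) = 8*x^2*cos(t):
  f_t(t,x)  = -8*x^2*sin(t)
  f_x(t,x)  = 16*x*cos(t)
  f_xx(t,x) = 16*cos(t)
Assemble drift = f_t + (1/2) f_xx = -8*x^2*sin(t) + 8*cos(t) and diffusion = f_x = 16*x*cos(t). Substituting x = B_t:
  d(8*B_t^2*cos(t)) = (-8*B_t^2*sin(t) + 8*cos(t)) dt + (16*B_t*cos(t)) dB_t.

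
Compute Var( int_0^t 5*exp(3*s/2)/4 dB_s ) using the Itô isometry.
Var = 25*exp(3*t)/48 - 25/48

The Itô integral of a deterministic integrand f(s) has mean 0 because each increment f(s) * (B_{s+ds} - B_s) has mean 0. By the Itô isometry:
  Var( int_0^t f(s) dB_s ) = E[ (int_0^t f(s) dB_s)^2 ] = int_0^t f(s)^2 ds.
Here f(s) = 5*exp(3*s/2)/4, so f(s)^2 = 25*exp(3*s)/16. Integrate:
  int_0^t (25*exp(3*s)/16) ds = 25*exp(3*t)/48 - 25/48.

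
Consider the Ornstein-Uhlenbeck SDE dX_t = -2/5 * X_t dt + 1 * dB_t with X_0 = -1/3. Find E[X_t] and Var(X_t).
E[X_t] = -exp(-2*t/5)/3; Var(X_t) = 5/4 - 5*exp(-4*t/5)/4

The OU SDE dX = -theta X dt + sigma dB admits the integrating factor exp(theta t): d(exp(theta t) X_t) = sigma exp(theta t) dB_t. Integrating from 0 to t:
  X_t = x_0 * exp(-theta t) + sigma * int_0^t exp(-theta (t-s)) dB_s.
The Itô integral has mean 0 and (by the Itô isometry) variance sigma^2 * int_0^t exp(-2 theta (t - s)) ds = sigma^2 * (1 - exp(-2 theta t)) / (2 theta).
With theta = 2/5, sigma = 1, x_0 = -1/3:
  E[X_t] = -1/3 * exp(-2/5 t) = -exp(-2*t/5)/3
  Var(X_t) = (1)^2 * (1 - exp(-2*2/5 t)) / (2 * 2/5) = 5/4 - 5*exp(-4*t/5)/4.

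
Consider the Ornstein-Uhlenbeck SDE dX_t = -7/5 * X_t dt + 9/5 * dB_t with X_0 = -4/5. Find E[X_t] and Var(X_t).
E[X_t] = -4*exp(-7*t/5)/5; Var(X_t) = 81/70 - 81*exp(-14*t/5)/70

The OU SDE dX = -theta X dt + sigma dB admits the integrating factor exp(theta t): d(exp(theta t) X_t) = sigma exp(theta t) dB_t. Integrating from 0 to t:
  X_t = x_0 * exp(-theta t) + sigma * int_0^t exp(-theta (t-s)) dB_s.
The Itô integral has mean 0 and (by the Itô isometry) variance sigma^2 * int_0^t exp(-2 theta (t - s)) ds = sigma^2 * (1 - exp(-2 theta t)) / (2 theta).
With theta = 7/5, sigma = 9/5, x_0 = -4/5:
  E[X_t] = -4/5 * exp(-7/5 t) = -4*exp(-7*t/5)/5
  Var(X_t) = (9/5)^2 * (1 - exp(-2*7/5 t)) / (2 * 7/5) = 81/70 - 81*exp(-14*t/5)/70.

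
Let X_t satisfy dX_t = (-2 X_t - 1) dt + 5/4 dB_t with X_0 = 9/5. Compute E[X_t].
E[X_t] = -1/2 + 23*exp(-2*t)/10

Taking expectations and using E[dB_t] = 0, the mean m(t) = E[X_t] satisfies the ODE m'(t) = a m(t) + b with m(0) = x_0. With a = -2, b = -1, x_0 = 9/5, the solution is
  m(t) = x_0 * exp(a t) + (b/a) * (exp(a t) - 1)
       = (9/5) * exp((-2) t) + ((-1)/(-2)) * (exp((-2) t) - 1)
       = -1/2 + 23*exp(-2*t)/10.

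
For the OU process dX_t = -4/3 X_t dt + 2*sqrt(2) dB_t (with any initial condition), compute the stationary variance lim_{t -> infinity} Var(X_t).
lim Var(X_t) = 3

The OU SDE dX = -theta X dt + sigma dB admits the integrating factor exp(theta t): d(exp(theta t) X_t) = sigma exp(theta t) dB_t. Integrating from 0 to t gives X_t = x_0 * exp(-theta t) + sigma * int_0^t exp(-theta (t-s)) dB_s for any initial x_0. The Itô integral has variance (by the Itô isometry) sigma^2 * int_0^t exp(-2 theta (t - s)) ds = sigma^2 * (1 - exp(-2 theta t)) / (2 theta), independent of x_0.
With theta = 4/3, sigma = 2*sqrt(2):
  Var(X_t) = (2*sqrt(2))^2 * (1 - exp(-2*4/3 t)) / (2 * 4/3) = 3 - 3*exp(-8*t/3).
As t -> infinity, exp(-2*4/3 t) -> 0, so the stationary variance is sigma^2 / (2 theta) = 3.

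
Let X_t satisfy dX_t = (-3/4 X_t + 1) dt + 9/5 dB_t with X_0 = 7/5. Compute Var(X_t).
Var(X_t) = 54/25 - 54*exp(-3*t/2)/25

The variance V(t) = Var(X_t) satisfies V'(t) = 2 a V(t) + c^2 with V(0) = 0 (drift coefficient is linear in X, diffusion is constant). With a = -3/4, c = 9/5, the solution is
  V(t) = (c^2 / (2 a)) * (exp(2 a t) - 1)
       = ((9/5)^2 / (2*(-3/4))) * (exp((-3/2) t) - 1)
       = 54/25 - 54*exp(-3*t/2)/25.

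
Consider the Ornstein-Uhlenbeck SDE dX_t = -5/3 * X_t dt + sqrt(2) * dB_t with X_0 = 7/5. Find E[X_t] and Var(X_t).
E[X_t] = 7*exp(-5*t/3)/5; Var(X_t) = 3/5 - 3*exp(-10*t/3)/5

The OU SDE dX = -theta X dt + sigma dB admits the integrating factor exp(theta t): d(exp(theta t) X_t) = sigma exp(theta t) dB_t. Integrating from 0 to t:
  X_t = x_0 * exp(-theta t) + sigma * int_0^t exp(-theta (t-s)) dB_s.
The Itô integral has mean 0 and (by the Itô isometry) variance sigma^2 * int_0^t exp(-2 theta (t - s)) ds = sigma^2 * (1 - exp(-2 theta t)) / (2 theta).
With theta = 5/3, sigma = sqrt(2), x_0 = 7/5:
  E[X_t] = 7/5 * exp(-5/3 t) = 7*exp(-5*t/3)/5
  Var(X_t) = (sqrt(2))^2 * (1 - exp(-2*5/3 t)) / (2 * 5/3) = 3/5 - 3*exp(-10*t/3)/5.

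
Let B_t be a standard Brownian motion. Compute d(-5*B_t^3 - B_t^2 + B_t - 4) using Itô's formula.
d(-5*B_t^3 - B_t^2 + B_t - 4) = (-15*B_t - 1) dt + (-15*B_t^2 - 2*B_t + 1) dB_t

Itô's formula for f(B_t) gives d f(B_t) = f'(B_t) dB_t + (1/2) f''(B_t) dt. Compute derivatives of f(x) = -5*x^3 - x^2 + x - 4:
  f'(x)  = -15*x^2 - 2*x + 1
  f''(x) = -30*x - 2
Substitute x = B_t and multiply the f'' term by 1/2:
  drift     = (1/2) * (-30*x - 2) evaluated at B_t = -15*B_t - 1
  diffusion = (-15*x^2 - 2*x + 1) evaluated at B_t = -15*B_t^2 - 2*B_t + 1
Therefore d(-5*B_t^3 - B_t^2 + B_t - 4) = (-15*B_t - 1) dt + (-15*B_t^2 - 2*B_t + 1) dB_t.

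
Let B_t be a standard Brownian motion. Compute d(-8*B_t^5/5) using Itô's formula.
d(-8*B_t^5/5) = (-16*B_t^3) dt + (-8*B_t^4) dB_t

Itô's formula for f(B_t) gives d f(B_t) = f'(B_t) dB_t + (1/2) f''(B_t) dt. Compute derivatives of f(x) = -8*x^5/5:
  f'(x)  = -8*x^4
  f''(x) = -32*x^3
Substitute x = B_t and multiply the f'' term by 1/2:
  drift     = (1/2) * (-32*x^3) evaluated at B_t = -16*B_t^3
  diffusion = (-8*x^4) evaluated at B_t = -8*B_t^4
Therefore d(-8*B_t^5/5) = (-16*B_t^3) dt + (-8*B_t^4) dB_t.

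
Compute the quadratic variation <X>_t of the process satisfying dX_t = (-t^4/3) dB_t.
<X>_t = t^9/81

For an Itô process dX_t = a(t) dt + b(t) dB_t, the quadratic variation is <X>_t = int_0^t b(s)^2 ds (the drift term does not contribute). Here b(s) = -s^4/3, so
  b(s)^2 = s^8/9.
Integrating from 0 to t:
  <X>_t = int_0^t (s^8/9) ds = t^9/81.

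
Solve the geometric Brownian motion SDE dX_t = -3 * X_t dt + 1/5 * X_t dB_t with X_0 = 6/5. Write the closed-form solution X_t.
X_t = 6/5 * exp((-151/50) * t + (1/5) * B_t)

For GBM dX = mu X dt + sigma X dB with X_0 = x_0, apply Itô to Y = log X: dY = (mu - sigma^2/2) dt + sigma dB, so Y_t = log(x_0) + (mu - sigma^2/2) t + sigma B_t and hence X_t = x_0 * exp((mu - sigma^2/2) t + sigma B_t).
With mu = -3, sigma = 1/5, x_0 = 6/5, this gives:
  X_t = 6/5 * exp((-151/50) * t + (1/5) * B_t).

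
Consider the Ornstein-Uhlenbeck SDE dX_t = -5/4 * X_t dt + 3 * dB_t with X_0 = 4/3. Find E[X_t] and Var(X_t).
E[X_t] = 4*exp(-5*t/4)/3; Var(X_t) = 18/5 - 18*exp(-5*t/2)/5

The OU SDE dX = -theta X dt + sigma dB admits the integrating factor exp(theta t): d(exp(theta t) X_t) = sigma exp(theta t) dB_t. Integrating from 0 to t:
  X_t = x_0 * exp(-theta t) + sigma * int_0^t exp(-theta (t-s)) dB_s.
The Itô integral has mean 0 and (by the Itô isometry) variance sigma^2 * int_0^t exp(-2 theta (t - s)) ds = sigma^2 * (1 - exp(-2 theta t)) / (2 theta).
With theta = 5/4, sigma = 3, x_0 = 4/3:
  E[X_t] = 4/3 * exp(-5/4 t) = 4*exp(-5*t/4)/3
  Var(X_t) = (3)^2 * (1 - exp(-2*5/4 t)) / (2 * 5/4) = 18/5 - 18*exp(-5*t/2)/5.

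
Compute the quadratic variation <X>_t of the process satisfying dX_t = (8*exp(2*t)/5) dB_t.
<X>_t = 16*exp(4*t)/25 - 16/25

For an Itô process dX_t = a(t) dt + b(t) dB_t, the quadratic variation is <X>_t = int_0^t b(s)^2 ds (the drift term does not contribute). Here b(s) = 8*exp(2*s)/5, so
  b(s)^2 = 64*exp(4*s)/25.
Integrating from 0 to t:
  <X>_t = int_0^t (64*exp(4*s)/25) ds = 16*exp(4*t)/25 - 16/25.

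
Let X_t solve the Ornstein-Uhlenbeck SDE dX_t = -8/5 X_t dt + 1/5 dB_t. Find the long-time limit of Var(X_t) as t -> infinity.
lim Var(X_t) = 1/80

The OU SDE dX = -theta X dt + sigma dB admits the integrating factor exp(theta t): d(exp(theta t) X_t) = sigma exp(theta t) dB_t. Integrating from 0 to t gives X_t = x_0 * exp(-theta t) + sigma * int_0^t exp(-theta (t-s)) dB_s for any initial x_0. The Itô integral has variance (by the Itô isometry) sigma^2 * int_0^t exp(-2 theta (t - s)) ds = sigma^2 * (1 - exp(-2 theta t)) / (2 theta), independent of x_0.
With theta = 8/5, sigma = 1/5:
  Var(X_t) = (1/5)^2 * (1 - exp(-2*8/5 t)) / (2 * 8/5) = 1/80 - exp(-16*t/5)/80.
As t -> infinity, exp(-2*8/5 t) -> 0, so the stationary variance is sigma^2 / (2 theta) = 1/80.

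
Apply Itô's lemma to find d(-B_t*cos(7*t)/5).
d(-B_t*cos(7*t)/5) = (7*B_t*sin(7*t)/5) dt + (-cos(7*t)/5) dB_t

Itô's formula for f(t, x): d f(t, B_t) = (f_t + (1/2) f_xx) dt + f_x dB_t. Compute partials of f(t, x) = -x*cos(7*t)/5:
  f_t(t,x)  = 7*x*sin(7*t)/5
  f_x(t,x)  = -cos(7*t)/5
  f_xx(t,x) = 0
Assemble drift = f_t + (1/2) f_xx = 7*x*sin(7*t)/5 and diffusion = f_x = -cos(7*t)/5. Substituting x = B_t:
  d(-B_t*cos(7*t)/5) = (7*B_t*sin(7*t)/5) dt + (-cos(7*t)/5) dB_t.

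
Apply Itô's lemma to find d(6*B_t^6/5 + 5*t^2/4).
d(6*B_t^6/5 + 5*t^2/4) = (18*B_t^4 + 5*t/2) dt + (36*B_t^5/5) dB_t

Itô's formula for f(t, x): d f(t, B_t) = (f_t + (1/2) f_xx) dt + f_x dB_t. Compute partials of f(t, x) = 5*t^2/4 + 6*x^6/5:
  f_t(t,x)  = 5*t/2
  f_x(t,x)  = 36*x^5/5
  f_xx(t,x) = 36*x^4
Assemble drift = f_t + (1/2) f_xx = 5*t/2 + 18*x^4 and diffusion = f_x = 36*x^5/5. Substituting x = B_t:
  d(6*B_t^6/5 + 5*t^2/4) = (18*B_t^4 + 5*t/2) dt + (36*B_t^5/5) dB_t.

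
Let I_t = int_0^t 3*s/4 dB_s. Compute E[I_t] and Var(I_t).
E[I_t] = 0; Var(I_t) = 3*t^3/16

The Itô integral of a deterministic integrand f(s) has mean 0 because each increment f(s) * (B_{s+ds} - B_s) has mean 0. By the Itô isometry:
  Var( int_0^t f(s) dB_s ) = E[ (int_0^t f(s) dB_s)^2 ] = int_0^t f(s)^2 ds.
Here f(s) = 3*s/4, so f(s)^2 = 9*s^2/16. Integrate:
  int_0^t (9*s^2/16) ds = 3*t^3/16.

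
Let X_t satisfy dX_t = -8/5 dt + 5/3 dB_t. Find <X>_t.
<X>_t = 25*t/9

For an Itô process dX_t = a(t) dt + b(t) dB_t, the quadratic variation is <X>_t = int_0^t b(s)^2 ds (the drift term does not contribute). Here b(s) = 5/3, so
  b(s)^2 = 25/9.
Integrating from 0 to t:
  <X>_t = int_0^t (25/9) ds = 25*t/9.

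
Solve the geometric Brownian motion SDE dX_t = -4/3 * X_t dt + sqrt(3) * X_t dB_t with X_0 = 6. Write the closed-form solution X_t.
X_t = 6 * exp((-17/6) * t + (sqrt(3)) * B_t)

For GBM dX = mu X dt + sigma X dB with X_0 = x_0, apply Itô to Y = log X: dY = (mu - sigma^2/2) dt + sigma dB, so Y_t = log(x_0) + (mu - sigma^2/2) t + sigma B_t and hence X_t = x_0 * exp((mu - sigma^2/2) t + sigma B_t).
With mu = -4/3, sigma = sqrt(3), x_0 = 6, this gives:
  X_t = 6 * exp((-17/6) * t + (sqrt(3)) * B_t).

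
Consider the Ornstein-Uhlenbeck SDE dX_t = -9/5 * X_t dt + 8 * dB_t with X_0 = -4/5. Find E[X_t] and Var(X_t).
E[X_t] = -4*exp(-9*t/5)/5; Var(X_t) = 160/9 - 160*exp(-18*t/5)/9

The OU SDE dX = -theta X dt + sigma dB admits the integrating factor exp(theta t): d(exp(theta t) X_t) = sigma exp(theta t) dB_t. Integrating from 0 to t:
  X_t = x_0 * exp(-theta t) + sigma * int_0^t exp(-theta (t-s)) dB_s.
The Itô integral has mean 0 and (by the Itô isometry) variance sigma^2 * int_0^t exp(-2 theta (t - s)) ds = sigma^2 * (1 - exp(-2 theta t)) / (2 theta).
With theta = 9/5, sigma = 8, x_0 = -4/5:
  E[X_t] = -4/5 * exp(-9/5 t) = -4*exp(-9*t/5)/5
  Var(X_t) = (8)^2 * (1 - exp(-2*9/5 t)) / (2 * 9/5) = 160/9 - 160*exp(-18*t/5)/9.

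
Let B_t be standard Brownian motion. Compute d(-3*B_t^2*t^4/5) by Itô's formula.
d(-3*B_t^2*t^4/5) = (3*t^3*(-4*B_t^2 - t)/5) dt + (-6*B_t*t^4/5) dB_t

Itô's formula for f(t, x): d f(t, B_t) = (f_t + (1/2) f_xx) dt + f_x dB_t. Compute partials of f(t, x) = -3*t^4*x^2/5:
  f_t(t,x)  = -12*t^3*x^2/5
  f_x(t,x)  = -6*t^4*x/5
  f_xx(t,x) = -6*t^4/5
Assemble drift = f_t + (1/2) f_xx = 3*t^3*(-t - 4*x^2)/5 and diffusion = f_x = -6*t^4*x/5. Substituting x = B_t:
  d(-3*B_t^2*t^4/5) = (3*t^3*(-4*B_t^2 - t)/5) dt + (-6*B_t*t^4/5) dB_t.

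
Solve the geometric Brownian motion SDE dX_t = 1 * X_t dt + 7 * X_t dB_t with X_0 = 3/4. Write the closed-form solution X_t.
X_t = 3/4 * exp((-47/2) * t + (7) * B_t)

For GBM dX = mu X dt + sigma X dB with X_0 = x_0, apply Itô to Y = log X: dY = (mu - sigma^2/2) dt + sigma dB, so Y_t = log(x_0) + (mu - sigma^2/2) t + sigma B_t and hence X_t = x_0 * exp((mu - sigma^2/2) t + sigma B_t).
With mu = 1, sigma = 7, x_0 = 3/4, this gives:
  X_t = 3/4 * exp((-47/2) * t + (7) * B_t).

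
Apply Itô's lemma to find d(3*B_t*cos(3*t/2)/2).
d(3*B_t*cos(3*t/2)/2) = (-9*B_t*sin(3*t/2)/4) dt + (3*cos(3*t/2)/2) dB_t

Itô's formula for f(t, x): d f(t, B_t) = (f_t + (1/2) f_xx) dt + f_x dB_t. Compute partials of f(t, x) = 3*x*cos(3*t/2)/2:
  f_t(t,x)  = -9*x*sin(3*t/2)/4
  f_x(t,x)  = 3*cos(3*t/2)/2
  f_xx(t,x) = 0
Assemble drift = f_t + (1/2) f_xx = -9*x*sin(3*t/2)/4 and diffusion = f_x = 3*cos(3*t/2)/2. Substituting x = B_t:
  d(3*B_t*cos(3*t/2)/2) = (-9*B_t*sin(3*t/2)/4) dt + (3*cos(3*t/2)/2) dB_t.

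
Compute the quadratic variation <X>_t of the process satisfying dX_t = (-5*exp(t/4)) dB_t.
<X>_t = 50*exp(t/2) - 50

For an Itô process dX_t = a(t) dt + b(t) dB_t, the quadratic variation is <X>_t = int_0^t b(s)^2 ds (the drift term does not contribute). Here b(s) = -5*exp(s/4), so
  b(s)^2 = 25*exp(s/2).
Integrating from 0 to t:
  <X>_t = int_0^t (25*exp(s/2)) ds = 50*exp(t/2) - 50.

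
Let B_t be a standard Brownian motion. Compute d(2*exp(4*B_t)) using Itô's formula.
d(2*exp(4*B_t)) = (16*exp(4*B_t)) dt + (8*exp(4*B_t)) dB_t

Itô's formula for f(B_t) gives d f(B_t) = f'(B_t) dB_t + (1/2) f''(B_t) dt. Compute derivatives of f(x) = 2*exp(4*x):
  f'(x)  = 8*exp(4*x)
  f''(x) = 32*exp(4*x)
Substitute x = B_t and multiply the f'' term by 1/2:
  drift     = (1/2) * (32*exp(4*x)) evaluated at B_t = 16*exp(4*B_t)
  diffusion = (8*exp(4*x)) evaluated at B_t = 8*exp(4*B_t)
Therefore d(2*exp(4*B_t)) = (16*exp(4*B_t)) dt + (8*exp(4*B_t)) dB_t.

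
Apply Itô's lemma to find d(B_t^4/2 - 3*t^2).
d(B_t^4/2 - 3*t^2) = (3*B_t^2 - 6*t) dt + (2*B_t^3) dB_t

Itô's formula for f(t, x): d f(t, B_t) = (f_t + (1/2) f_xx) dt + f_x dB_t. Compute partials of f(t, x) = -3*t^2 + x^4/2:
  f_t(t,x)  = -6*t
  f_x(t,x)  = 2*x^3
  f_xx(t,x) = 6*x^2
Assemble drift = f_t + (1/2) f_xx = -6*t + 3*x^2 and diffusion = f_x = 2*x^3. Substituting x = B_t:
  d(B_t^4/2 - 3*t^2) = (3*B_t^2 - 6*t) dt + (2*B_t^3) dB_t.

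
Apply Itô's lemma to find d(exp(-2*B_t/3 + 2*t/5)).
d(exp(-2*B_t/3 + 2*t/5)) = (28*exp(-2*B_t/3 + 2*t/5)/45) dt + (-2*exp(-2*B_t/3 + 2*t/5)/3) dB_t

Itô's formula for f(t, x): d f(t, B_t) = (f_t + (1/2) f_xx) dt + f_x dB_t. Compute partials of f(t, x) = exp(2*t/5 - 2*x/3):
  f_t(t,x)  = 2*exp(2*t/5 - 2*x/3)/5
  f_x(t,x)  = -2*exp(2*t/5 - 2*x/3)/3
  f_xx(t,x) = 4*exp(2*t/5 - 2*x/3)/9
Assemble drift = f_t + (1/2) f_xx = 28*exp(2*t/5 - 2*x/3)/45 and diffusion = f_x = -2*exp(2*t/5 - 2*x/3)/3. Substituting x = B_t:
  d(exp(-2*B_t/3 + 2*t/5)) = (28*exp(-2*B_t/3 + 2*t/5)/45) dt + (-2*exp(-2*B_t/3 + 2*t/5)/3) dB_t.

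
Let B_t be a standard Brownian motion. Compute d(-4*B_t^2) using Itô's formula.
d(-4*B_t^2) = (-4) dt + (-8*B_t) dB_t

Itô's formula for f(B_t) gives d f(B_t) = f'(B_t) dB_t + (1/2) f''(B_t) dt. Compute derivatives of f(x) = -4*x^2:
  f'(x)  = -8*x
  f''(x) = -8
Substitute x = B_t and multiply the f'' term by 1/2:
  drift     = (1/2) * (-8) evaluated at B_t = -4
  diffusion = (-8*x) evaluated at B_t = -8*B_t
Therefore d(-4*B_t^2) = (-4) dt + (-8*B_t) dB_t.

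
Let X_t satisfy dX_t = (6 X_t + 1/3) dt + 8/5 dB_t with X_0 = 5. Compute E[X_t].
E[X_t] = 91*exp(6*t)/18 - 1/18

Taking expectations and using E[dB_t] = 0, the mean m(t) = E[X_t] satisfies the ODE m'(t) = a m(t) + b with m(0) = x_0. With a = 6, b = 1/3, x_0 = 5, the solution is
  m(t) = x_0 * exp(a t) + (b/a) * (exp(a t) - 1)
       = 5 * exp(6 t) + ((1/3)/6) * (exp(6 t) - 1)
       = 91*exp(6*t)/18 - 1/18.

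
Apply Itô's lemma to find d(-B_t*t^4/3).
d(-B_t*t^4/3) = (-4*B_t*t^3/3) dt + (-t^4/3) dB_t

Itô's formula for f(t, x): d f(t, B_t) = (f_t + (1/2) f_xx) dt + f_x dB_t. Compute partials of f(t, x) = -t^4*x/3:
  f_t(t,x)  = -4*t^3*x/3
  f_x(t,x)  = -t^4/3
  f_xx(t,x) = 0
Assemble drift = f_t + (1/2) f_xx = -4*t^3*x/3 and diffusion = f_x = -t^4/3. Substituting x = B_t:
  d(-B_t*t^4/3) = (-4*B_t*t^3/3) dt + (-t^4/3) dB_t.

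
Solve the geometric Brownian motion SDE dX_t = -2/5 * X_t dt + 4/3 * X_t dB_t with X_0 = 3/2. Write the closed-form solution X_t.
X_t = 3/2 * exp((-58/45) * t + (4/3) * B_t)

For GBM dX = mu X dt + sigma X dB with X_0 = x_0, apply Itô to Y = log X: dY = (mu - sigma^2/2) dt + sigma dB, so Y_t = log(x_0) + (mu - sigma^2/2) t + sigma B_t and hence X_t = x_0 * exp((mu - sigma^2/2) t + sigma B_t).
With mu = -2/5, sigma = 4/3, x_0 = 3/2, this gives:
  X_t = 3/2 * exp((-58/45) * t + (4/3) * B_t).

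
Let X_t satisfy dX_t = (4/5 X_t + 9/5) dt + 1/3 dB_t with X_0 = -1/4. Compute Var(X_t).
Var(X_t) = 5*exp(8*t/5)/72 - 5/72

The variance V(t) = Var(X_t) satisfies V'(t) = 2 a V(t) + c^2 with V(0) = 0 (drift coefficient is linear in X, diffusion is constant). With a = 4/5, c = 1/3, the solution is
  V(t) = (c^2 / (2 a)) * (exp(2 a t) - 1)
       = ((1/3)^2 / (2*(4/5))) * (exp((8/5) t) - 1)
       = 5*exp(8*t/5)/72 - 5/72.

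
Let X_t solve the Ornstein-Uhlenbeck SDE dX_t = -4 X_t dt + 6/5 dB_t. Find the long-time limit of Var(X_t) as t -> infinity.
lim Var(X_t) = 9/50

The OU SDE dX = -theta X dt + sigma dB admits the integrating factor exp(theta t): d(exp(theta t) X_t) = sigma exp(theta t) dB_t. Integrating from 0 to t gives X_t = x_0 * exp(-theta t) + sigma * int_0^t exp(-theta (t-s)) dB_s for any initial x_0. The Itô integral has variance (by the Itô isometry) sigma^2 * int_0^t exp(-2 theta (t - s)) ds = sigma^2 * (1 - exp(-2 theta t)) / (2 theta), independent of x_0.
With theta = 4, sigma = 6/5:
  Var(X_t) = (6/5)^2 * (1 - exp(-2*4 t)) / (2 * 4) = 9/50 - 9*exp(-8*t)/50.
As t -> infinity, exp(-2*4 t) -> 0, so the stationary variance is sigma^2 / (2 theta) = 9/50.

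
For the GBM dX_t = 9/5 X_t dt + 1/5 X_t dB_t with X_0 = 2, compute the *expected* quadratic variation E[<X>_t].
E[<X>_t] = 4*exp(91*t/25)/91 - 4/91

<X>_t = int_0^t ((1/5) * X_s)^2 ds. Taking expectation inside the integral: E[<X>_t] = (1/5)^2 * int_0^t E[X_s^2] ds. For GBM, E[X_s^2] = x_0^2 * exp((2 mu + sigma^2) s). Integrating:
  E[<X>_t] = (1/5)^2 * 2^2 * (exp((2*(9/5) + (1/5)^2) t) - 1) / (2*(9/5) + (1/5)^2)
           = (1/5)^2 * 2^2 * (exp((91/25) t) - 1) / (91/25) = 4*exp(91*t/25)/91 - 4/91.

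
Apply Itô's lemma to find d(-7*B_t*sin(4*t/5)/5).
d(-7*B_t*sin(4*t/5)/5) = (-28*B_t*cos(4*t/5)/25) dt + (-7*sin(4*t/5)/5) dB_t

Itô's formula for f(t, x): d f(t, B_t) = (f_t + (1/2) f_xx) dt + f_x dB_t. Compute partials of f(t, x) = -7*x*sin(4*t/5)/5:
  f_t(t,x)  = -28*x*cos(4*t/5)/25
  f_x(t,x)  = -7*sin(4*t/5)/5
  f_xx(t,x) = 0
Assemble drift = f_t + (1/2) f_xx = -28*x*cos(4*t/5)/25 and diffusion = f_x = -7*sin(4*t/5)/5. Substituting x = B_t:
  d(-7*B_t*sin(4*t/5)/5) = (-28*B_t*cos(4*t/5)/25) dt + (-7*sin(4*t/5)/5) dB_t.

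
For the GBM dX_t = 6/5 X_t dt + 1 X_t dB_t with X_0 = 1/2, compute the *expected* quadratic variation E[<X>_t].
E[<X>_t] = 5*exp(17*t/5)/68 - 5/68

<X>_t = int_0^t (1 * X_s)^2 ds. Taking expectation inside the integral: E[<X>_t] = 1^2 * int_0^t E[X_s^2] ds. For GBM, E[X_s^2] = x_0^2 * exp((2 mu + sigma^2) s). Integrating:
  E[<X>_t] = 1^2 * (1/2)^2 * (exp((2*(6/5) + 1^2) t) - 1) / (2*(6/5) + 1^2)
           = 1^2 * (1/2)^2 * (exp((17/5) t) - 1) / (17/5) = 5*exp(17*t/5)/68 - 5/68.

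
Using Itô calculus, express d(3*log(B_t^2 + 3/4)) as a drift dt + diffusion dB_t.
d(3*log(B_t^2 + 3/4)) = (12*(3 - 4*B_t^2)/(4*B_t^2 + 3)^2) dt + (24*B_t/(4*B_t^2 + 3)) dB_t

Itô's formula for f(B_t) gives d f(B_t) = f'(B_t) dB_t + (1/2) f''(B_t) dt. Compute derivatives of f(x) = 3*log(x^2 + 3/4):
  f'(x)  = 24*x/(4*x^2 + 3)
  f''(x) = 24*(3 - 4*x^2)/(4*x^2 + 3)^2
Substitute x = B_t and multiply the f'' term by 1/2:
  drift     = (1/2) * (24*(3 - 4*x^2)/(4*x^2 + 3)^2) evaluated at B_t = 12*(3 - 4*B_t^2)/(4*B_t^2 + 3)^2
  diffusion = (24*x/(4*x^2 + 3)) evaluated at B_t = 24*B_t/(4*B_t^2 + 3)
Therefore d(3*log(B_t^2 + 3/4)) = (12*(3 - 4*B_t^2)/(4*B_t^2 + 3)^2) dt + (24*B_t/(4*B_t^2 + 3)) dB_t.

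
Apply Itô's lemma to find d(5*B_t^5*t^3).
d(5*B_t^5*t^3) = (B_t^3*t^2*(15*B_t^2 + 50*t)) dt + (25*B_t^4*t^3) dB_t

Itô's formula for f(t, x): d f(t, B_t) = (f_t + (1/2) f_xx) dt + f_x dB_t. Compute partials of f(t, x) = 5*t^3*x^5:
  f_t(t,x)  = 15*t^2*x^5
  f_x(t,x)  = 25*t^3*x^4
  f_xx(t,x) = 100*t^3*x^3
Assemble drift = f_t + (1/2) f_xx = t^2*x^3*(50*t + 15*x^2) and diffusion = f_x = 25*t^3*x^4. Substituting x = B_t:
  d(5*B_t^5*t^3) = (B_t^3*t^2*(15*B_t^2 + 50*t)) dt + (25*B_t^4*t^3) dB_t.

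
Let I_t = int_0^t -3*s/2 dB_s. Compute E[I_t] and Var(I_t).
E[I_t] = 0; Var(I_t) = 3*t^3/4

The Itô integral of a deterministic integrand f(s) has mean 0 because each increment f(s) * (B_{s+ds} - B_s) has mean 0. By the Itô isometry:
  Var( int_0^t f(s) dB_s ) = E[ (int_0^t f(s) dB_s)^2 ] = int_0^t f(s)^2 ds.
Here f(s) = -3*s/2, so f(s)^2 = 9*s^2/4. Integrate:
  int_0^t (9*s^2/4) ds = 3*t^3/4.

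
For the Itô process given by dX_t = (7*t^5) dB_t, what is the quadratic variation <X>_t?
<X>_t = 49*t^11/11

For an Itô process dX_t = a(t) dt + b(t) dB_t, the quadratic variation is <X>_t = int_0^t b(s)^2 ds (the drift term does not contribute). Here b(s) = 7*s^5, so
  b(s)^2 = 49*s^10.
Integrating from 0 to t:
  <X>_t = int_0^t (49*s^10) ds = 49*t^11/11.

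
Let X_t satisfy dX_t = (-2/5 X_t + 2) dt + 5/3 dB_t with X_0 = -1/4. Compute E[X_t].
E[X_t] = 5 - 21*exp(-2*t/5)/4

Taking expectations and using E[dB_t] = 0, the mean m(t) = E[X_t] satisfies the ODE m'(t) = a m(t) + b with m(0) = x_0. With a = -2/5, b = 2, x_0 = -1/4, the solution is
  m(t) = x_0 * exp(a t) + (b/a) * (exp(a t) - 1)
       = (-1/4) * exp((-2/5) t) + (2/(-2/5)) * (exp((-2/5) t) - 1)
       = 5 - 21*exp(-2*t/5)/4.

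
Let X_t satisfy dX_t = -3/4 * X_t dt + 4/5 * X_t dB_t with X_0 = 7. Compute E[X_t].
E[X_t] = 7*exp(-3*t/4)

For GBM dX = mu X dt + sigma X dB with X_0 = x_0, apply Itô to Y = log X: dY = (mu - sigma^2/2) dt + sigma dB, so Y_t = log(x_0) + (mu - sigma^2/2) t + sigma B_t and hence X_t = x_0 * exp((mu - sigma^2/2) t + sigma B_t).
With mu = -3/4, sigma = 4/5, x_0 = 7, this gives:
  X_t = 7 * exp((-107/100) * t + (4/5) * B_t).
Since sigma*B_t ~ Normal(0, sigma^2 t), E[exp(sigma*B_t)] = exp(sigma^2 t / 2); so E[X_t] = x_0 * exp((mu - sigma^2/2) t) * exp(sigma^2 t / 2) = x_0 * exp(mu t) = 7*exp(-3*t/4).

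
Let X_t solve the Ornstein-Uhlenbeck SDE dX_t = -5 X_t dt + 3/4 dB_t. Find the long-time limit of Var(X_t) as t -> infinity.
lim Var(X_t) = 9/160

The OU SDE dX = -theta X dt + sigma dB admits the integrating factor exp(theta t): d(exp(theta t) X_t) = sigma exp(theta t) dB_t. Integrating from 0 to t gives X_t = x_0 * exp(-theta t) + sigma * int_0^t exp(-theta (t-s)) dB_s for any initial x_0. The Itô integral has variance (by the Itô isometry) sigma^2 * int_0^t exp(-2 theta (t - s)) ds = sigma^2 * (1 - exp(-2 theta t)) / (2 theta), independent of x_0.
With theta = 5, sigma = 3/4:
  Var(X_t) = (3/4)^2 * (1 - exp(-2*5 t)) / (2 * 5) = 9/160 - 9*exp(-10*t)/160.
As t -> infinity, exp(-2*5 t) -> 0, so the stationary variance is sigma^2 / (2 theta) = 9/160.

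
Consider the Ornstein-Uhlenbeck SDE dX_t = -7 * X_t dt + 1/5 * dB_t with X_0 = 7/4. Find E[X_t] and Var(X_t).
E[X_t] = 7*exp(-7*t)/4; Var(X_t) = 1/350 - exp(-14*t)/350

The OU SDE dX = -theta X dt + sigma dB admits the integrating factor exp(theta t): d(exp(theta t) X_t) = sigma exp(theta t) dB_t. Integrating from 0 to t:
  X_t = x_0 * exp(-theta t) + sigma * int_0^t exp(-theta (t-s)) dB_s.
The Itô integral has mean 0 and (by the Itô isometry) variance sigma^2 * int_0^t exp(-2 theta (t - s)) ds = sigma^2 * (1 - exp(-2 theta t)) / (2 theta).
With theta = 7, sigma = 1/5, x_0 = 7/4:
  E[X_t] = 7/4 * exp(-7 t) = 7*exp(-7*t)/4
  Var(X_t) = (1/5)^2 * (1 - exp(-2*7 t)) / (2 * 7) = 1/350 - exp(-14*t)/350.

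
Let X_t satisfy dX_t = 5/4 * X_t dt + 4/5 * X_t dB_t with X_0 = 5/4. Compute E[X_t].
E[X_t] = 5*exp(5*t/4)/4

For GBM dX = mu X dt + sigma X dB with X_0 = x_0, apply Itô to Y = log X: dY = (mu - sigma^2/2) dt + sigma dB, so Y_t = log(x_0) + (mu - sigma^2/2) t + sigma B_t and hence X_t = x_0 * exp((mu - sigma^2/2) t + sigma B_t).
With mu = 5/4, sigma = 4/5, x_0 = 5/4, this gives:
  X_t = 5/4 * exp((93/100) * t + (4/5) * B_t).
Since sigma*B_t ~ Normal(0, sigma^2 t), E[exp(sigma*B_t)] = exp(sigma^2 t / 2); so E[X_t] = x_0 * exp((mu - sigma^2/2) t) * exp(sigma^2 t / 2) = x_0 * exp(mu t) = 5*exp(5*t/4)/4.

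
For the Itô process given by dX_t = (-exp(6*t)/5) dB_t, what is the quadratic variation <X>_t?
<X>_t = exp(12*t)/300 - 1/300

For an Itô process dX_t = a(t) dt + b(t) dB_t, the quadratic variation is <X>_t = int_0^t b(s)^2 ds (the drift term does not contribute). Here b(s) = -exp(6*s)/5, so
  b(s)^2 = exp(12*s)/25.
Integrating from 0 to t:
  <X>_t = int_0^t (exp(12*s)/25) ds = exp(12*t)/300 - 1/300.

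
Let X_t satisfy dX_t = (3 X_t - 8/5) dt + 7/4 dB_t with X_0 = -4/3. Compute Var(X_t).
Var(X_t) = 49*exp(6*t)/96 - 49/96

The variance V(t) = Var(X_t) satisfies V'(t) = 2 a V(t) + c^2 with V(0) = 0 (drift coefficient is linear in X, diffusion is constant). With a = 3, c = 7/4, the solution is
  V(t) = (c^2 / (2 a)) * (exp(2 a t) - 1)
       = ((7/4)^2 / (2*3)) * (exp(6 t) - 1)
       = 49*exp(6*t)/96 - 49/96.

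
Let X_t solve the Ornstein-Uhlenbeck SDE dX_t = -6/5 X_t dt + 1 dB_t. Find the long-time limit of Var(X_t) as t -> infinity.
lim Var(X_t) = 5/12

The OU SDE dX = -theta X dt + sigma dB admits the integrating factor exp(theta t): d(exp(theta t) X_t) = sigma exp(theta t) dB_t. Integrating from 0 to t gives X_t = x_0 * exp(-theta t) + sigma * int_0^t exp(-theta (t-s)) dB_s for any initial x_0. The Itô integral has variance (by the Itô isometry) sigma^2 * int_0^t exp(-2 theta (t - s)) ds = sigma^2 * (1 - exp(-2 theta t)) / (2 theta), independent of x_0.
With theta = 6/5, sigma = 1:
  Var(X_t) = (1)^2 * (1 - exp(-2*6/5 t)) / (2 * 6/5) = 5/12 - 5*exp(-12*t/5)/12.
As t -> infinity, exp(-2*6/5 t) -> 0, so the stationary variance is sigma^2 / (2 theta) = 5/12.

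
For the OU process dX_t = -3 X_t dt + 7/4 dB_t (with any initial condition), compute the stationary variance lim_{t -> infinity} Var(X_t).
lim Var(X_t) = 49/96

The OU SDE dX = -theta X dt + sigma dB admits the integrating factor exp(theta t): d(exp(theta t) X_t) = sigma exp(theta t) dB_t. Integrating from 0 to t gives X_t = x_0 * exp(-theta t) + sigma * int_0^t exp(-theta (t-s)) dB_s for any initial x_0. The Itô integral has variance (by the Itô isometry) sigma^2 * int_0^t exp(-2 theta (t - s)) ds = sigma^2 * (1 - exp(-2 theta t)) / (2 theta), independent of x_0.
With theta = 3, sigma = 7/4:
  Var(X_t) = (7/4)^2 * (1 - exp(-2*3 t)) / (2 * 3) = 49/96 - 49*exp(-6*t)/96.
As t -> infinity, exp(-2*3 t) -> 0, so the stationary variance is sigma^2 / (2 theta) = 49/96.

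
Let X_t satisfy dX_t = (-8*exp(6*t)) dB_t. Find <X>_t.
<X>_t = 16*exp(12*t)/3 - 16/3

For an Itô process dX_t = a(t) dt + b(t) dB_t, the quadratic variation is <X>_t = int_0^t b(s)^2 ds (the drift term does not contribute). Here b(s) = -8*exp(6*s), so
  b(s)^2 = 64*exp(12*s).
Integrating from 0 to t:
  <X>_t = int_0^t (64*exp(12*s)) ds = 16*exp(12*t)/3 - 16/3.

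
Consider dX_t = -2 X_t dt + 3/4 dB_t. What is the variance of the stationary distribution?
lim Var(X_t) = 9/64

The OU SDE dX = -theta X dt + sigma dB admits the integrating factor exp(theta t): d(exp(theta t) X_t) = sigma exp(theta t) dB_t. Integrating from 0 to t gives X_t = x_0 * exp(-theta t) + sigma * int_0^t exp(-theta (t-s)) dB_s for any initial x_0. The Itô integral has variance (by the Itô isometry) sigma^2 * int_0^t exp(-2 theta (t - s)) ds = sigma^2 * (1 - exp(-2 theta t)) / (2 theta), independent of x_0.
With theta = 2, sigma = 3/4:
  Var(X_t) = (3/4)^2 * (1 - exp(-2*2 t)) / (2 * 2) = 9/64 - 9*exp(-4*t)/64.
As t -> infinity, exp(-2*2 t) -> 0, so the stationary variance is sigma^2 / (2 theta) = 9/64.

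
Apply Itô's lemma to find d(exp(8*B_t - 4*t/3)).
d(exp(8*B_t - 4*t/3)) = (92*exp(8*B_t - 4*t/3)/3) dt + (8*exp(8*B_t - 4*t/3)) dB_t

Itô's formula for f(t, x): d f(t, B_t) = (f_t + (1/2) f_xx) dt + f_x dB_t. Compute partials of f(t, x) = exp(-4*t/3 + 8*x):
  f_t(t,x)  = -4*exp(-4*t/3 + 8*x)/3
  f_x(t,x)  = 8*exp(-4*t/3 + 8*x)
  f_xx(t,x) = 64*exp(-4*t/3 + 8*x)
Assemble drift = f_t + (1/2) f_xx = 92*exp(-4*t/3 + 8*x)/3 and diffusion = f_x = 8*exp(-4*t/3 + 8*x). Substituting x = B_t:
  d(exp(8*B_t - 4*t/3)) = (92*exp(8*B_t - 4*t/3)/3) dt + (8*exp(8*B_t - 4*t/3)) dB_t.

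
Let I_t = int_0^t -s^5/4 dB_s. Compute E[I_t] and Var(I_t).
E[I_t] = 0; Var(I_t) = t^11/176

The Itô integral of a deterministic integrand f(s) has mean 0 because each increment f(s) * (B_{s+ds} - B_s) has mean 0. By the Itô isometry:
  Var( int_0^t f(s) dB_s ) = E[ (int_0^t f(s) dB_s)^2 ] = int_0^t f(s)^2 ds.
Here f(s) = -s^5/4, so f(s)^2 = s^10/16. Integrate:
  int_0^t (s^10/16) ds = t^11/176.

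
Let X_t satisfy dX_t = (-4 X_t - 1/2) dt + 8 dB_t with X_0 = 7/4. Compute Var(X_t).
Var(X_t) = 8 - 8*exp(-8*t)

The variance V(t) = Var(X_t) satisfies V'(t) = 2 a V(t) + c^2 with V(0) = 0 (drift coefficient is linear in X, diffusion is constant). With a = -4, c = 8, the solution is
  V(t) = (c^2 / (2 a)) * (exp(2 a t) - 1)
       = (8^2 / (2*(-4))) * (exp((-8) t) - 1)
       = 8 - 8*exp(-8*t).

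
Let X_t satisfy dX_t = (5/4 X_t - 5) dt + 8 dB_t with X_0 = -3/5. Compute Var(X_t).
Var(X_t) = 128*exp(5*t/2)/5 - 128/5

The variance V(t) = Var(X_t) satisfies V'(t) = 2 a V(t) + c^2 with V(0) = 0 (drift coefficient is linear in X, diffusion is constant). With a = 5/4, c = 8, the solution is
  V(t) = (c^2 / (2 a)) * (exp(2 a t) - 1)
       = (8^2 / (2*(5/4))) * (exp((5/2) t) - 1)
       = 128*exp(5*t/2)/5 - 128/5.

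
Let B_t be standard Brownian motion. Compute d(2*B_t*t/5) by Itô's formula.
d(2*B_t*t/5) = (2*B_t/5) dt + (2*t/5) dB_t

Itô's formula for f(t, x): d f(t, B_t) = (f_t + (1/2) f_xx) dt + f_x dB_t. Compute partials of f(t, x) = 2*t*x/5:
  f_t(t,x)  = 2*x/5
  f_x(t,x)  = 2*t/5
  f_xx(t,x) = 0
Assemble drift = f_t + (1/2) f_xx = 2*x/5 and diffusion = f_x = 2*t/5. Substituting x = B_t:
  d(2*B_t*t/5) = (2*B_t/5) dt + (2*t/5) dB_t.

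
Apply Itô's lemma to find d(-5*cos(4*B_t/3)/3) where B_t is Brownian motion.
d(-5*cos(4*B_t/3)/3) = (40*cos(4*B_t/3)/27) dt + (20*sin(4*B_t/3)/9) dB_t

Itô's formula for f(B_t) gives d f(B_t) = f'(B_t) dB_t + (1/2) f''(B_t) dt. Compute derivatives of f(x) = -5*cos(4*x/3)/3:
  f'(x)  = 20*sin(4*x/3)/9
  f''(x) = 80*cos(4*x/3)/27
Substitute x = B_t and multiply the f'' term by 1/2:
  drift     = (1/2) * (80*cos(4*x/3)/27) evaluated at B_t = 40*cos(4*B_t/3)/27
  diffusion = (20*sin(4*x/3)/9) evaluated at B_t = 20*sin(4*B_t/3)/9
Therefore d(-5*cos(4*B_t/3)/3) = (40*cos(4*B_t/3)/27) dt + (20*sin(4*B_t/3)/9) dB_t.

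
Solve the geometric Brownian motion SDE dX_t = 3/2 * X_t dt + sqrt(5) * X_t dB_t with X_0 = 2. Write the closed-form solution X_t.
X_t = 2 * exp((-1) * t + (sqrt(5)) * B_t)

For GBM dX = mu X dt + sigma X dB with X_0 = x_0, apply Itô to Y = log X: dY = (mu - sigma^2/2) dt + sigma dB, so Y_t = log(x_0) + (mu - sigma^2/2) t + sigma B_t and hence X_t = x_0 * exp((mu - sigma^2/2) t + sigma B_t).
With mu = 3/2, sigma = sqrt(5), x_0 = 2, this gives:
  X_t = 2 * exp((-1) * t + (sqrt(5)) * B_t).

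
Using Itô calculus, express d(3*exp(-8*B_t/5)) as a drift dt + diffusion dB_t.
d(3*exp(-8*B_t/5)) = (96*exp(-8*B_t/5)/25) dt + (-24*exp(-8*B_t/5)/5) dB_t

Itô's formula for f(B_t) gives d f(B_t) = f'(B_t) dB_t + (1/2) f''(B_t) dt. Compute derivatives of f(x) = 3*exp(-8*x/5):
  f'(x)  = -24*exp(-8*x/5)/5
  f''(x) = 192*exp(-8*x/5)/25
Substitute x = B_t and multiply the f'' term by 1/2:
  drift     = (1/2) * (192*exp(-8*x/5)/25) evaluated at B_t = 96*exp(-8*B_t/5)/25
  diffusion = (-24*exp(-8*x/5)/5) evaluated at B_t = -24*exp(-8*B_t/5)/5
Therefore d(3*exp(-8*B_t/5)) = (96*exp(-8*B_t/5)/25) dt + (-24*exp(-8*B_t/5)/5) dB_t.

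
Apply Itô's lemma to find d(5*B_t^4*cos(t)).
d(5*B_t^4*cos(t)) = (5*B_t^2*(-B_t^2*sin(t) + 6*cos(t))) dt + (20*B_t^3*cos(t)) dB_t

Itô's formula for f(t, x): d f(t, B_t) = (f_t + (1/2) f_xx) dt + f_x dB_t. Compute partials of f(t, x) = 5*x^4*cos(t):
  f_t(t,x)  = -5*x^4*sin(t)
  f_x(t,x)  = 20*x^3*cos(t)
  f_xx(t,x) = 60*x^2*cos(t)
Assemble drift = f_t + (1/2) f_xx = 5*x^2*(-x^2*sin(t) + 6*cos(t)) and diffusion = f_x = 20*x^3*cos(t). Substituting x = B_t:
  d(5*B_t^4*cos(t)) = (5*B_t^2*(-B_t^2*sin(t) + 6*cos(t))) dt + (20*B_t^3*cos(t)) dB_t.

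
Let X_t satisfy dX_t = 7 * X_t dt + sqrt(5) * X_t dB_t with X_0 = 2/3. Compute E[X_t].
E[X_t] = 2*exp(7*t)/3

For GBM dX = mu X dt + sigma X dB with X_0 = x_0, apply Itô to Y = log X: dY = (mu - sigma^2/2) dt + sigma dB, so Y_t = log(x_0) + (mu - sigma^2/2) t + sigma B_t and hence X_t = x_0 * exp((mu - sigma^2/2) t + sigma B_t).
With mu = 7, sigma = sqrt(5), x_0 = 2/3, this gives:
  X_t = 2/3 * exp((9/2) * t + (sqrt(5)) * B_t).
Since sigma*B_t ~ Normal(0, sigma^2 t), E[exp(sigma*B_t)] = exp(sigma^2 t / 2); so E[X_t] = x_0 * exp((mu - sigma^2/2) t) * exp(sigma^2 t / 2) = x_0 * exp(mu t) = 2*exp(7*t)/3.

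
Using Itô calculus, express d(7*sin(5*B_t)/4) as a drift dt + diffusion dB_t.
d(7*sin(5*B_t)/4) = (-175*sin(5*B_t)/8) dt + (35*cos(5*B_t)/4) dB_t

Itô's formula for f(B_t) gives d f(B_t) = f'(B_t) dB_t + (1/2) f''(B_t) dt. Compute derivatives of f(x) = 7*sin(5*x)/4:
  f'(x)  = 35*cos(5*x)/4
  f''(x) = -175*sin(5*x)/4
Substitute x = B_t and multiply the f'' term by 1/2:
  drift     = (1/2) * (-175*sin(5*x)/4) evaluated at B_t = -175*sin(5*B_t)/8
  diffusion = (35*cos(5*x)/4) evaluated at B_t = 35*cos(5*B_t)/4
Therefore d(7*sin(5*B_t)/4) = (-175*sin(5*B_t)/8) dt + (35*cos(5*B_t)/4) dB_t.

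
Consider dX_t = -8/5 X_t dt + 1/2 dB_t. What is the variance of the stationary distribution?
lim Var(X_t) = 5/64

The OU SDE dX = -theta X dt + sigma dB admits the integrating factor exp(theta t): d(exp(theta t) X_t) = sigma exp(theta t) dB_t. Integrating from 0 to t gives X_t = x_0 * exp(-theta t) + sigma * int_0^t exp(-theta (t-s)) dB_s for any initial x_0. The Itô integral has variance (by the Itô isometry) sigma^2 * int_0^t exp(-2 theta (t - s)) ds = sigma^2 * (1 - exp(-2 theta t)) / (2 theta), independent of x_0.
With theta = 8/5, sigma = 1/2:
  Var(X_t) = (1/2)^2 * (1 - exp(-2*8/5 t)) / (2 * 8/5) = 5/64 - 5*exp(-16*t/5)/64.
As t -> infinity, exp(-2*8/5 t) -> 0, so the stationary variance is sigma^2 / (2 theta) = 5/64.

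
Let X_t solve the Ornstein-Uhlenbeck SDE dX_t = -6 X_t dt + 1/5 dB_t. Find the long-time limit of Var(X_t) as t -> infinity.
lim Var(X_t) = 1/300

The OU SDE dX = -theta X dt + sigma dB admits the integrating factor exp(theta t): d(exp(theta t) X_t) = sigma exp(theta t) dB_t. Integrating from 0 to t gives X_t = x_0 * exp(-theta t) + sigma * int_0^t exp(-theta (t-s)) dB_s for any initial x_0. The Itô integral has variance (by the Itô isometry) sigma^2 * int_0^t exp(-2 theta (t - s)) ds = sigma^2 * (1 - exp(-2 theta t)) / (2 theta), independent of x_0.
With theta = 6, sigma = 1/5:
  Var(X_t) = (1/5)^2 * (1 - exp(-2*6 t)) / (2 * 6) = 1/300 - exp(-12*t)/300.
As t -> infinity, exp(-2*6 t) -> 0, so the stationary variance is sigma^2 / (2 theta) = 1/300.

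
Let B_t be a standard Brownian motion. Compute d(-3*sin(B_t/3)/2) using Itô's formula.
d(-3*sin(B_t/3)/2) = (sin(B_t/3)/12) dt + (-cos(B_t/3)/2) dB_t

Itô's formula for f(B_t) gives d f(B_t) = f'(B_t) dB_t + (1/2) f''(B_t) dt. Compute derivatives of f(x) = -3*sin(x/3)/2:
  f'(x)  = -cos(x/3)/2
  f''(x) = sin(x/3)/6
Substitute x = B_t and multiply the f'' term by 1/2:
  drift     = (1/2) * (sin(x/3)/6) evaluated at B_t = sin(B_t/3)/12
  diffusion = (-cos(x/3)/2) evaluated at B_t = -cos(B_t/3)/2
Therefore d(-3*sin(B_t/3)/2) = (sin(B_t/3)/12) dt + (-cos(B_t/3)/2) dB_t.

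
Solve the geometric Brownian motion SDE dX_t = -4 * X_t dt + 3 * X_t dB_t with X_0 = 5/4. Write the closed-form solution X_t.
X_t = 5/4 * exp((-17/2) * t + (3) * B_t)

For GBM dX = mu X dt + sigma X dB with X_0 = x_0, apply Itô to Y = log X: dY = (mu - sigma^2/2) dt + sigma dB, so Y_t = log(x_0) + (mu - sigma^2/2) t + sigma B_t and hence X_t = x_0 * exp((mu - sigma^2/2) t + sigma B_t).
With mu = -4, sigma = 3, x_0 = 5/4, this gives:
  X_t = 5/4 * exp((-17/2) * t + (3) * B_t).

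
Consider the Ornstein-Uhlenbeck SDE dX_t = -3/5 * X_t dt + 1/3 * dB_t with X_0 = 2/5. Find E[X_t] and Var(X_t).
E[X_t] = 2*exp(-3*t/5)/5; Var(X_t) = 5/54 - 5*exp(-6*t/5)/54

The OU SDE dX = -theta X dt + sigma dB admits the integrating factor exp(theta t): d(exp(theta t) X_t) = sigma exp(theta t) dB_t. Integrating from 0 to t:
  X_t = x_0 * exp(-theta t) + sigma * int_0^t exp(-theta (t-s)) dB_s.
The Itô integral has mean 0 and (by the Itô isometry) variance sigma^2 * int_0^t exp(-2 theta (t - s)) ds = sigma^2 * (1 - exp(-2 theta t)) / (2 theta).
With theta = 3/5, sigma = 1/3, x_0 = 2/5:
  E[X_t] = 2/5 * exp(-3/5 t) = 2*exp(-3*t/5)/5
  Var(X_t) = (1/3)^2 * (1 - exp(-2*3/5 t)) / (2 * 3/5) = 5/54 - 5*exp(-6*t/5)/54.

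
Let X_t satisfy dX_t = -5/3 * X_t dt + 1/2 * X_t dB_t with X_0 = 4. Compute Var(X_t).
Var(X_t) = (16*exp(t/4) - 16)*exp(-10*t/3)

For GBM dX = mu X dt + sigma X dB with X_0 = x_0, apply Itô to Y = log X: dY = (mu - sigma^2/2) dt + sigma dB, so Y_t = log(x_0) + (mu - sigma^2/2) t + sigma B_t and hence X_t = x_0 * exp((mu - sigma^2/2) t + sigma B_t).
With mu = -5/3, sigma = 1/2, x_0 = 4, this gives:
  X_t = 4 * exp((-43/24) * t + (1/2) * B_t).
Since sigma*B_t ~ Normal(0, sigma^2 t), E[exp(sigma*B_t)] = exp(sigma^2 t / 2); so E[X_t] = x_0 * exp((mu - sigma^2/2) t) * exp(sigma^2 t / 2) = x_0 * exp(mu t) = 4*exp(-5*t/3).
Var(X_t) = E[X_t^2] - (E[X_t])^2 = x_0^2 * exp(2 mu t) * (exp(sigma^2 t) - 1) = (16*exp(t/4) - 16)*exp(-10*t/3).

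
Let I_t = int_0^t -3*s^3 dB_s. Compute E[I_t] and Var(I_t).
E[I_t] = 0; Var(I_t) = 9*t^7/7

The Itô integral of a deterministic integrand f(s) has mean 0 because each increment f(s) * (B_{s+ds} - B_s) has mean 0. By the Itô isometry:
  Var( int_0^t f(s) dB_s ) = E[ (int_0^t f(s) dB_s)^2 ] = int_0^t f(s)^2 ds.
Here f(s) = -3*s^3, so f(s)^2 = 9*s^6. Integrate:
  int_0^t (9*s^6) ds = 9*t^7/7.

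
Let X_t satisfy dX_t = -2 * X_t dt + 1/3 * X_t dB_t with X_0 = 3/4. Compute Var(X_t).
Var(X_t) = (9*exp(t/9) - 9)*exp(-4*t)/16

For GBM dX = mu X dt + sigma X dB with X_0 = x_0, apply Itô to Y = log X: dY = (mu - sigma^2/2) dt + sigma dB, so Y_t = log(x_0) + (mu - sigma^2/2) t + sigma B_t and hence X_t = x_0 * exp((mu - sigma^2/2) t + sigma B_t).
With mu = -2, sigma = 1/3, x_0 = 3/4, this gives:
  X_t = 3/4 * exp((-37/18) * t + (1/3) * B_t).
Since sigma*B_t ~ Normal(0, sigma^2 t), E[exp(sigma*B_t)] = exp(sigma^2 t / 2); so E[X_t] = x_0 * exp((mu - sigma^2/2) t) * exp(sigma^2 t / 2) = x_0 * exp(mu t) = 3*exp(-2*t)/4.
Var(X_t) = E[X_t^2] - (E[X_t])^2 = x_0^2 * exp(2 mu t) * (exp(sigma^2 t) - 1) = (9*exp(t/9) - 9)*exp(-4*t)/16.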